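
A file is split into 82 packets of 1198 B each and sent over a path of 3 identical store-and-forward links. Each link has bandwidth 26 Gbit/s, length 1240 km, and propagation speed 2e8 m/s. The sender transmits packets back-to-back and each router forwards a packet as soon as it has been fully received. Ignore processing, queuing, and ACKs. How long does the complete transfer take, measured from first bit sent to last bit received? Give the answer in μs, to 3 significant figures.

18600 μs

Per-hop transmission t_tx = L/R = 9584/26000000000 = 0.368615 μs.
Per-hop propagation t_prop = 1240000/200000000 = 6200 μs.
Pipeline fill: first packet needs 3·t_tx to clear all hops; remaining 81 packets each add one t_tx.
Total = (3+82-1)·t_tx + 3·t_prop = 84·0.368615 + 3·6200 = 18600 μs.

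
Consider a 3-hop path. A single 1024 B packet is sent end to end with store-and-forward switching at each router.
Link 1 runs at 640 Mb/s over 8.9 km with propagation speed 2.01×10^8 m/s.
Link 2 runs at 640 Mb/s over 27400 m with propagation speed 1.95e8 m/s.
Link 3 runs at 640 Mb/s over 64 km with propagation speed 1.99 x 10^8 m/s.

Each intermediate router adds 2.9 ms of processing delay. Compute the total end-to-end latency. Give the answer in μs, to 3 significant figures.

L = 1024 × 8 = 8192 bits.
Transmission delay per hop = L/R = 8192/640000000 = 12.8 μs; 3 hops → 38.4 μs.
Propagation delays (d/s per hop): 44.2786, 140.513, 321.608 μs; sum = 506.399 μs.
Processing at 2 router(s): 2 × 2.9 ms = 5800 μs.
End-to-end = 6340 μs.

6340 μs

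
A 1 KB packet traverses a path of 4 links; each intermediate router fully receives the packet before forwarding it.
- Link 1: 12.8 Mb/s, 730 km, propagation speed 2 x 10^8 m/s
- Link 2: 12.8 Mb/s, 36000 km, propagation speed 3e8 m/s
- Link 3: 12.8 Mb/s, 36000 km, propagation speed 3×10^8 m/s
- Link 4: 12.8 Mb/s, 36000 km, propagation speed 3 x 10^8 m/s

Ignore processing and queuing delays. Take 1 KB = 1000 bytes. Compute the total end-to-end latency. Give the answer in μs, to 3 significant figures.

366000 μs

L = 8000 bits.
Transmission delay per hop = L/R = 8000/12800000 = 625 μs; 4 hops → 2500 μs.
Propagation delays (d/s per hop): 3650, 120000, 120000, 120000 μs; sum = 363650 μs.
End-to-end = 366000 μs.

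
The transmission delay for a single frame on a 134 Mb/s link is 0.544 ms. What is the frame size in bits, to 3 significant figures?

L = R × t_tx = 134000000 b/s × 0.000544 s = 72896 bits.

72900 bits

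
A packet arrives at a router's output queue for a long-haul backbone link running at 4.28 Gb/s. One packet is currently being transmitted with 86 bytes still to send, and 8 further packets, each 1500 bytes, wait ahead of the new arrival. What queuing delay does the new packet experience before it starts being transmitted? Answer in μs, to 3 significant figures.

Each queued packet: L/R = 12000/4.28e+09 = 2.80374 μs.
8 queued → 22.4299 μs.
Plus remaining 688 bits of current packet: 0.160748 μs.
Queuing delay = 22.6 μs.

22.6 μs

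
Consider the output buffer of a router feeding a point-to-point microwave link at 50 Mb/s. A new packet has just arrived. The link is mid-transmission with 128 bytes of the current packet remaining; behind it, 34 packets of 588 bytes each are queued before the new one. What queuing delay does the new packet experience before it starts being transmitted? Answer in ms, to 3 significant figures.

Each queued packet: L/R = 4704/50000000 = 0.09408 ms.
34 queued → 3.19872 ms.
Plus remaining 1024 bits of current packet: 0.02048 ms.
Queuing delay = 3.22 ms.

3.22 ms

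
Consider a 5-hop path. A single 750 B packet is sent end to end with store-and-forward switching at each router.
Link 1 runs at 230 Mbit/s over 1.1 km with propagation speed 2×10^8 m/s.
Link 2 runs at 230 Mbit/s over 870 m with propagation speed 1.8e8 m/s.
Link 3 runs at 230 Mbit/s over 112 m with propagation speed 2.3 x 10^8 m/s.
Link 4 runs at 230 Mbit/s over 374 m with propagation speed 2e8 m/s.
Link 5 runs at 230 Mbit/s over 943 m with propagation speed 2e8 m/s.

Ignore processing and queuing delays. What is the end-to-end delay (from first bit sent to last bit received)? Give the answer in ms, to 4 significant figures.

L = 750 × 8 = 6000 bits.
Transmission delay per hop = L/R = 6000/230000000 = 0.026087 ms; 5 hops → 0.130435 ms.
Propagation delays (d/s per hop): 0.0055, 0.00483333, 0.000486957, 0.00187, 0.004715 ms; sum = 0.0174053 ms.
End-to-end = 0.1478 ms.

0.1478 ms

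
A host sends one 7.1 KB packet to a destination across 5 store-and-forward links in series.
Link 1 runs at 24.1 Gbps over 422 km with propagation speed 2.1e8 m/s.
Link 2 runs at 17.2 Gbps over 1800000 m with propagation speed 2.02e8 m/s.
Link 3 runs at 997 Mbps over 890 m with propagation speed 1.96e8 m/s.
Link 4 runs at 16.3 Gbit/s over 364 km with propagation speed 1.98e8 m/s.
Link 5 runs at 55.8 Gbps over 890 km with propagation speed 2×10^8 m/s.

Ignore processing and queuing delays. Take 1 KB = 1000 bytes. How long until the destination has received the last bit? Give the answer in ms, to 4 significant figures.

L = 56800 bits.
Transmission delays (L/R per hop): 0.00235685, 0.00330233, 0.0569709, 0.00348466, 0.00101792 ms; sum = 0.0671327 ms.
Propagation delays (d/s per hop): 2.00952, 8.91089, 0.00454082, 1.83838, 4.45 ms; sum = 17.2133 ms.
End-to-end = 17.28 ms.

17.28 ms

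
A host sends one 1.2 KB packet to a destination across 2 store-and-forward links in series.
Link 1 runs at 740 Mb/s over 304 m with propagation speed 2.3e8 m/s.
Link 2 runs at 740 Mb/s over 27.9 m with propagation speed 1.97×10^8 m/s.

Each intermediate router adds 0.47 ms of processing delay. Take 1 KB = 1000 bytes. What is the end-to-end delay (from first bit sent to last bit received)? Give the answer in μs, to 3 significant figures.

497 μs

L = 9600 bits.
Transmission delay per hop = L/R = 9600/740000000 = 12.973 μs; 2 hops → 25.9459 μs.
Propagation delays (d/s per hop): 1.32174, 0.141624 μs; sum = 1.46336 μs.
Processing at 1 router(s): 1 × 0.47 ms = 470 μs.
End-to-end = 497 μs.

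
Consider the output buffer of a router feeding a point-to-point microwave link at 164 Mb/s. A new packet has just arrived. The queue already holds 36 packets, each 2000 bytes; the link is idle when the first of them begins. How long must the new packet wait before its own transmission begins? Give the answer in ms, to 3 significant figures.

Each queued packet: L/R = 16000/164000000 = 0.097561 ms.
36 queued → 3.5122 ms.
Queuing delay = 3.51 ms.

3.51 ms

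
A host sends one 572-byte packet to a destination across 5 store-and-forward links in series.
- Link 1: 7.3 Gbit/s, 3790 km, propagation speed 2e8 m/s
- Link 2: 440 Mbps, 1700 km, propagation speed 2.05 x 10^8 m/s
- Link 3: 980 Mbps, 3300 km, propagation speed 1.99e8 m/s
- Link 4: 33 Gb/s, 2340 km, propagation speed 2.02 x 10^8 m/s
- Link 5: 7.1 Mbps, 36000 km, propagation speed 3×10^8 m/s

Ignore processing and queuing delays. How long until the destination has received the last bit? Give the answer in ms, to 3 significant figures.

176 ms

L = 572 × 8 = 4576 bits.
Transmission delays (L/R per hop): 0.000626849, 0.0104, 0.00466939, 0.000138667, 0.644507 ms; sum = 0.660342 ms.
Propagation delays (d/s per hop): 18.95, 8.29268, 16.5829, 11.5842, 120 ms; sum = 175.41 ms.
End-to-end = 176 ms.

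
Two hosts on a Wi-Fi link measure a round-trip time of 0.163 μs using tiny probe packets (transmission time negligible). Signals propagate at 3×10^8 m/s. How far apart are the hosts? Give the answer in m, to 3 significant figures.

One-way propagation = RTT/2 = 0.0815 μs.
d = s × t = 300000000 × 8.15e-08 = 24.5 m.

24.5 m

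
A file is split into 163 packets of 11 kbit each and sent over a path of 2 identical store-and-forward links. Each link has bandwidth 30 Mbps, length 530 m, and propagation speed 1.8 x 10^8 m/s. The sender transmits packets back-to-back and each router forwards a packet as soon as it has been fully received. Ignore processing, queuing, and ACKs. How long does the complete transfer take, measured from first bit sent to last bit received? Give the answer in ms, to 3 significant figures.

Per-hop transmission t_tx = L/R = 11000/30000000 = 0.366667 ms.
Per-hop propagation t_prop = 530/180000000 = 0.00294444 ms.
Pipeline fill: first packet needs 2·t_tx to clear all hops; remaining 162 packets each add one t_tx.
Total = (2+163-1)·t_tx + 2·t_prop = 164·0.366667 + 2·0.00294444 = 60.1 ms.

60.1 ms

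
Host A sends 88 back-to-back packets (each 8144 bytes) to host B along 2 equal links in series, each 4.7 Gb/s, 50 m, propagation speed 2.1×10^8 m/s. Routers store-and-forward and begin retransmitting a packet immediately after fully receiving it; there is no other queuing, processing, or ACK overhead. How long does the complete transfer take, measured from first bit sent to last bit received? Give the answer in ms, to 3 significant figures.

1.23 ms

Per-hop transmission t_tx = L/R = 65152/4700000000 = 0.0138621 ms.
Per-hop propagation t_prop = 50/210000000 = 0.000238095 ms.
Pipeline fill: first packet needs 2·t_tx to clear all hops; remaining 87 packets each add one t_tx.
Total = (2+88-1)·t_tx + 2·t_prop = 89·0.0138621 + 2·0.000238095 = 1.23 ms.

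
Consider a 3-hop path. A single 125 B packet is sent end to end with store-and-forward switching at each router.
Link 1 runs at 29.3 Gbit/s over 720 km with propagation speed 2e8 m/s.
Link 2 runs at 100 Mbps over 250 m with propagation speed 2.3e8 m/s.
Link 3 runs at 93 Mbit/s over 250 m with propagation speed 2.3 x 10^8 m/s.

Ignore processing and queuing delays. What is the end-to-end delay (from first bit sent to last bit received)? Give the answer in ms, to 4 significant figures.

3.623 ms

L = 125 × 8 = 1000 bits.
Transmission delays (L/R per hop): 3.41297e-05, 0.01, 0.0107527 ms; sum = 0.0207868 ms.
Propagation delays (d/s per hop): 3.6, 0.00108696, 0.00108696 ms; sum = 3.60217 ms.
End-to-end = 3.623 ms.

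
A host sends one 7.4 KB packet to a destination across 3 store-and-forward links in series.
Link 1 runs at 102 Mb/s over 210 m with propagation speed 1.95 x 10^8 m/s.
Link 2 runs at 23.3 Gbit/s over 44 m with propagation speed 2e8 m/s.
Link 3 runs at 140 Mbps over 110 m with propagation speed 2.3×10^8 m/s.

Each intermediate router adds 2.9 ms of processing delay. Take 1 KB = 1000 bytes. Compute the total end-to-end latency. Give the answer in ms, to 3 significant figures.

L = 59200 bits.
Transmission delays (L/R per hop): 0.580392, 0.00254077, 0.422857 ms; sum = 1.00579 ms.
Propagation delays (d/s per hop): 0.00107692, 0.00022, 0.000478261 ms; sum = 0.00177518 ms.
Processing at 2 router(s): 2 × 2.9 ms = 5.8 ms.
End-to-end = 6.81 ms.

6.81 ms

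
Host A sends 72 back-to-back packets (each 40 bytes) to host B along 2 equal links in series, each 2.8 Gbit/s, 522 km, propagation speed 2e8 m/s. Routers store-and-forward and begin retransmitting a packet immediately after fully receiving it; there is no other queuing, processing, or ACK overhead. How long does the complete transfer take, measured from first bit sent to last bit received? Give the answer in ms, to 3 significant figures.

5.23 ms

Per-hop transmission t_tx = L/R = 320/2800000000 = 0.000114286 ms.
Per-hop propagation t_prop = 522000/200000000 = 2.61 ms.
Pipeline fill: first packet needs 2·t_tx to clear all hops; remaining 71 packets each add one t_tx.
Total = (2+72-1)·t_tx + 2·t_prop = 73·0.000114286 + 2·2.61 = 5.23 ms.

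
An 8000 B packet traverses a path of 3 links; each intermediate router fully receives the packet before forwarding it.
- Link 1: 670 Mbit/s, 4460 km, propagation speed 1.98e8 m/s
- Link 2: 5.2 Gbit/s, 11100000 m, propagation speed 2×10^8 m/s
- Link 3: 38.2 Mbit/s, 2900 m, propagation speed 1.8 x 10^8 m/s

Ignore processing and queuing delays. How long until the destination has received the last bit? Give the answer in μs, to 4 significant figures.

79820 μs

L = 8000 × 8 = 64000 bits.
Transmission delays (L/R per hop): 95.5224, 12.3077, 1675.39 μs; sum = 1783.22 μs.
Propagation delays (d/s per hop): 22525.3, 55500, 16.1111 μs; sum = 78041.4 μs.
End-to-end = 79820 μs.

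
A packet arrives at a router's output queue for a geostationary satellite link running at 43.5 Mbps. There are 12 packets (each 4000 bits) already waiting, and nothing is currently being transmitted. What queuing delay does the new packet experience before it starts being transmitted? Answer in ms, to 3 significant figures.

1.10 ms

Each queued packet: L/R = 4000/43500000 = 0.091954 ms.
12 queued → 1.10345 ms.
Queuing delay = 1.10 ms.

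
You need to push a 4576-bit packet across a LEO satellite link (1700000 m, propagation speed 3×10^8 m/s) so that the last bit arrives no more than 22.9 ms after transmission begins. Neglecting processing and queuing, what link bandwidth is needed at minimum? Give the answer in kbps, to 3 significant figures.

Propagation delay = 1700000 / 300000000 = 5.66667 ms.
Transmission budget = 22.9 − 5.66667 = 17.2333 ms.
R ≥ L / t_tx = 4576 bits / 0.0172333 s = 266 kbps.

266 kbps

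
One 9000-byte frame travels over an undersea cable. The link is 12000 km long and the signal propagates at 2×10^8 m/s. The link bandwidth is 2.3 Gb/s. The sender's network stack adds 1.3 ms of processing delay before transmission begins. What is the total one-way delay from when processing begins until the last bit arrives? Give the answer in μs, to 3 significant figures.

L = 9000 × 8 = 72000 bits.
Transmission delay = L/R = 72000 / 2300000000 = 31.3043 μs.
Propagation delay = d/s = 12000000 m / 200000000 m/s = 60000 μs.
Plus processing delay 1.3 ms = 1300 μs.
Total = 61300 μs.

61300 μs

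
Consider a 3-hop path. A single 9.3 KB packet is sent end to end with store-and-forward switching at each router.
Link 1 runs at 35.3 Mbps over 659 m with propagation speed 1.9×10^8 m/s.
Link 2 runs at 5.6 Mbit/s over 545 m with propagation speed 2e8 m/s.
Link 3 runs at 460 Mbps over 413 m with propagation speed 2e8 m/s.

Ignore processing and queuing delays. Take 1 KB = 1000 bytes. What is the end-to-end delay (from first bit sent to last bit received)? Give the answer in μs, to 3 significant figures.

15600 μs

L = 74400 bits.
Transmission delays (L/R per hop): 2107.65, 13285.7, 161.739 μs; sum = 15555.1 μs.
Propagation delays (d/s per hop): 3.46842, 2.725, 2.065 μs; sum = 8.25842 μs.
End-to-end = 15600 μs.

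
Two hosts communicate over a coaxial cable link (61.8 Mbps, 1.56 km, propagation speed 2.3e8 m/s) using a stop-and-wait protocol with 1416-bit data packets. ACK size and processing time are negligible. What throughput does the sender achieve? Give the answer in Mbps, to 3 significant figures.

t_tx = L/R = 1416/61800000 = 2.29126e-05 s.
t_prop = 1560/2.3e+08 = 6.78261e-06 s; RTT = 1.35652e-05 s.
Cycle = t_tx + RTT = 3.64778e-05 s.
Throughput = L / cycle = 1416 / 3.64778e-05 = 38.8 Mbps.

38.8 Mbps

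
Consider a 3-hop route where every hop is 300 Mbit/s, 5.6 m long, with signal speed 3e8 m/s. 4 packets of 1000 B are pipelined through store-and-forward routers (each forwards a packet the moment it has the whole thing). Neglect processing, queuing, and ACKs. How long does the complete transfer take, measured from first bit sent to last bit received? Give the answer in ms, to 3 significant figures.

0.160 ms

Per-hop transmission t_tx = L/R = 8000/300000000 = 0.0266667 ms.
Per-hop propagation t_prop = 5.6/300000000 = 1.86667e-05 ms.
Pipeline fill: first packet needs 3·t_tx to clear all hops; remaining 3 packets each add one t_tx.
Total = (3+4-1)·t_tx + 3·t_prop = 6·0.0266667 + 3·1.86667e-05 = 0.160 ms.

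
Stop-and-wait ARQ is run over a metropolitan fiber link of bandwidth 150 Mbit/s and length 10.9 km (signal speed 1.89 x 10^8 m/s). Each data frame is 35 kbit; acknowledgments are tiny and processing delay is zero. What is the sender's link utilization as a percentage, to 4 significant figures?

66.92 %

t_tx = L/R = 35000/150000000 = 0.000233333 s.
t_prop = 10900/189000000 = 5.7672e-05 s; RTT = 0.000115344 s.
Cycle = t_tx + RTT = 0.000348677 s.
Utilization = t_tx / cycle = 0.000233333/0.000348677 = 66.92 %.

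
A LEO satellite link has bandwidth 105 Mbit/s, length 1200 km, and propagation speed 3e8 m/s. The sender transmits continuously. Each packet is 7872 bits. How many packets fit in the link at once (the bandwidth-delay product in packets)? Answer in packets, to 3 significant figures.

53.4 packets

Propagation delay = 1200000 / 300000000 = 0.004 s.
BDP = R × t_prop = 105000000 × 0.004 = 420000 bits.
In packets of 7872 bits: 53.4 packets.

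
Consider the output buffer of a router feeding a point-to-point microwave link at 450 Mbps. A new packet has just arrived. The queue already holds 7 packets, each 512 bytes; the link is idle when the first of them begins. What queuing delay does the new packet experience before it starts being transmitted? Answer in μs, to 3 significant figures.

Each queued packet: L/R = 4096/450000000 = 9.10222 μs.
7 queued → 63.7156 μs.
Queuing delay = 63.7 μs.

63.7 μs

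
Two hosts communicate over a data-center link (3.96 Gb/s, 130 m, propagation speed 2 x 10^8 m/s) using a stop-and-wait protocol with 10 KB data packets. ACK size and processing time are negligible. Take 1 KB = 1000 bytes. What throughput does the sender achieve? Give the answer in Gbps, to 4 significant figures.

t_tx = L/R = 80000/3960000000 = 2.0202e-05 s.
t_prop = 130/200000000 = 6.5e-07 s; RTT = 1.3e-06 s.
Cycle = t_tx + RTT = 2.1502e-05 s.
Throughput = L / cycle = 80000 / 2.1502e-05 = 3.721 Gbps.

3.721 Gbps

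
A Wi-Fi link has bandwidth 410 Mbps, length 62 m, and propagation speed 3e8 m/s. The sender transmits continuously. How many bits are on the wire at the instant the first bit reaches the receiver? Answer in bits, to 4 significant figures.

Propagation delay = 62 / 300000000 = 2.06667e-07 s.
BDP = R × t_prop = 410000000 × 2.06667e-07 = 84.7333 bits.

84.73 bits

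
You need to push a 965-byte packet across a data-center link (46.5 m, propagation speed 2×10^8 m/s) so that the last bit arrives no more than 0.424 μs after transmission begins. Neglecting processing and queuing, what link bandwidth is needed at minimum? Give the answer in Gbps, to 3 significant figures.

L = 7720 bits.
Propagation delay = 46.5 / 200000000 = 0.2325 μs.
Transmission budget = 0.424 − 0.2325 = 0.1915 μs.
R ≥ L / t_tx = 7720 bits / 1.915e-07 s = 40.3 Gbps.

40.3 Gbps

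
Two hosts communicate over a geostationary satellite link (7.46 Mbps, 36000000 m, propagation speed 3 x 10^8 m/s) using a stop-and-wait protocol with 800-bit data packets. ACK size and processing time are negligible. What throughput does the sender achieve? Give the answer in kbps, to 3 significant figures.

3.33 kbps

t_tx = L/R = 800/7460000 = 0.000107239 s.
t_prop = 36000000/300000000 = 0.12 s; RTT = 0.24 s.
Cycle = t_tx + RTT = 0.240107 s.
Throughput = L / cycle = 800 / 0.240107 = 3.33 kbps.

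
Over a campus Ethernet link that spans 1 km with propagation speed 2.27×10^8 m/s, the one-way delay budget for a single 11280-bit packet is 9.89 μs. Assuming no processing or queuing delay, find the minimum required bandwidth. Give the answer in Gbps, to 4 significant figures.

Propagation delay = 1000 / 227000000 = 4.40529 μs.
Transmission budget = 9.89 − 4.40529 = 5.48471 μs.
R ≥ L / t_tx = 11280 bits / 5.48471e-06 s = 2.057 Gbps.

2.057 Gbps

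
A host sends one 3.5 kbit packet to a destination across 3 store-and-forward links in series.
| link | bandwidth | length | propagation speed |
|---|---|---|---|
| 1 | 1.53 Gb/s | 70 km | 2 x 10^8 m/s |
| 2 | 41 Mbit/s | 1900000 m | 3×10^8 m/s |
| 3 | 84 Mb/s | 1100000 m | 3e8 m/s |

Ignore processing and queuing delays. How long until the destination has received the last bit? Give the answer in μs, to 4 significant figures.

10480 μs

L = 3500 bits.
Transmission delays (L/R per hop): 2.28758, 85.3659, 41.6667 μs; sum = 129.32 μs.
Propagation delays (d/s per hop): 350, 6333.33, 3666.67 μs; sum = 10350 μs.
End-to-end = 10480 μs.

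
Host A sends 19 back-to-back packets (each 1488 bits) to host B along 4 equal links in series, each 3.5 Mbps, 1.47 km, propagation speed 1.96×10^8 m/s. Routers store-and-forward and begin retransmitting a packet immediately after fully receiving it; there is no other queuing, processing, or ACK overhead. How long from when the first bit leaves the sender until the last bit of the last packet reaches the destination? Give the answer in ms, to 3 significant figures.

Per-hop transmission t_tx = L/R = 1488/3500000 = 0.425143 ms.
Per-hop propagation t_prop = 1470/196000000 = 0.0075 ms.
Pipeline fill: first packet needs 4·t_tx to clear all hops; remaining 18 packets each add one t_tx.
Total = (4+19-1)·t_tx + 4·t_prop = 22·0.425143 + 4·0.0075 = 9.38 ms.

9.38 ms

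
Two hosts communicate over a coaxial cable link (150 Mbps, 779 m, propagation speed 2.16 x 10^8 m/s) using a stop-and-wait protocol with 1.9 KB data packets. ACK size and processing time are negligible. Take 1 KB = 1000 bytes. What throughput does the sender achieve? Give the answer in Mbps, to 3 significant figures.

t_tx = L/R = 15200/150000000 = 0.000101333 s.
t_prop = 779/216000000 = 3.60648e-06 s; RTT = 7.21296e-06 s.
Cycle = t_tx + RTT = 0.000108546 s.
Throughput = L / cycle = 15200 / 0.000108546 = 140 Mbps.

140 Mbps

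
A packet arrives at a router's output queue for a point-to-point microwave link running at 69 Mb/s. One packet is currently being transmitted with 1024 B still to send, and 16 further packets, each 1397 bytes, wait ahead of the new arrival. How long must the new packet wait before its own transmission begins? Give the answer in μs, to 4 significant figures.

2710 μs

Each queued packet: L/R = 11176/69000000 = 161.971 μs.
16 queued → 2591.54 μs.
Plus remaining 8192 bits of current packet: 118.725 μs.
Queuing delay = 2710 μs.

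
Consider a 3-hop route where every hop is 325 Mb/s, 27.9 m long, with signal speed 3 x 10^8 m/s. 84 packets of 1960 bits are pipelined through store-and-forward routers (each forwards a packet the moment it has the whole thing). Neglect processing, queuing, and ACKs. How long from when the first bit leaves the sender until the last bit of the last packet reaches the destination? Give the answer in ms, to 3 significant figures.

0.519 ms

Per-hop transmission t_tx = L/R = 1960/325000000 = 0.00603077 ms.
Per-hop propagation t_prop = 27.9/300000000 = 9.3e-05 ms.
Pipeline fill: first packet needs 3·t_tx to clear all hops; remaining 83 packets each add one t_tx.
Total = (3+84-1)·t_tx + 3·t_prop = 86·0.00603077 + 3·9.3e-05 = 0.519 ms.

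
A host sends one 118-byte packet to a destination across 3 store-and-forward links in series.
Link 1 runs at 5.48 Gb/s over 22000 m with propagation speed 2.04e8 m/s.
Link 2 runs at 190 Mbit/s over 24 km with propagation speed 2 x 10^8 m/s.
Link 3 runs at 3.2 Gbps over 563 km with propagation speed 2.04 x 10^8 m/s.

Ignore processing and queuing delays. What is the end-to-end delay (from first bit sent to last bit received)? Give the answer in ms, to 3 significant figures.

2.99 ms

L = 118 × 8 = 944 bits.
Transmission delays (L/R per hop): 0.000172263, 0.00496842, 0.000295 ms; sum = 0.00543568 ms.
Propagation delays (d/s per hop): 0.107843, 0.12, 2.7598 ms; sum = 2.98765 ms.
End-to-end = 2.99 ms.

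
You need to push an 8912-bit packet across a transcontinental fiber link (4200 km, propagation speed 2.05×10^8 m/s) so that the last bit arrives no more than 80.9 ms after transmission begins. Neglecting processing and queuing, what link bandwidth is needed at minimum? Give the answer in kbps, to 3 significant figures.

148 kbps

Propagation delay = 4200000 / 2.05e+08 = 20.4878 ms.
Transmission budget = 80.9 − 20.4878 = 60.4122 ms.
R ≥ L / t_tx = 8912 bits / 0.0604122 s = 148 kbps.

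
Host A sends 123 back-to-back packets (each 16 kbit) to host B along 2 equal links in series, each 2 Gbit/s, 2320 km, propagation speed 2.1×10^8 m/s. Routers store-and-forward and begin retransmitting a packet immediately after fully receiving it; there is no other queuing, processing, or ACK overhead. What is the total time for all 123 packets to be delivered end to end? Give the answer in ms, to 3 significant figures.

23.1 ms

Per-hop transmission t_tx = L/R = 16000/2000000000 = 0.008 ms.
Per-hop propagation t_prop = 2320000/210000000 = 11.0476 ms.
Pipeline fill: first packet needs 2·t_tx to clear all hops; remaining 122 packets each add one t_tx.
Total = (2+123-1)·t_tx + 2·t_prop = 124·0.008 + 2·11.0476 = 23.1 ms.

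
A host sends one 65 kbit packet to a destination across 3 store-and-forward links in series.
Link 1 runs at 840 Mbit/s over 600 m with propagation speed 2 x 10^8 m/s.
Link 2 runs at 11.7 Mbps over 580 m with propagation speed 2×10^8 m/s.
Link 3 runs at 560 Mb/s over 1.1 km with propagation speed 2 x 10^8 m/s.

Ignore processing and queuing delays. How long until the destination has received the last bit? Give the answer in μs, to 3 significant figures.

5760 μs

L = 65000 bits.
Transmission delays (L/R per hop): 77.381, 5555.56, 116.071 μs; sum = 5749.01 μs.
Propagation delays (d/s per hop): 3, 2.9, 5.5 μs; sum = 11.4 μs.
End-to-end = 5760 μs.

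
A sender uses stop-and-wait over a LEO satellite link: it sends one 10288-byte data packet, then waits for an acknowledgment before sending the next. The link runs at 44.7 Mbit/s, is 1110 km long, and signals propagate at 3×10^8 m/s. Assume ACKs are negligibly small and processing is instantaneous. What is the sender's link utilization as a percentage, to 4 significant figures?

19.92 %

t_tx = L/R = 82304/44700000 = 0.00184125 s.
t_prop = 1110000/300000000 = 0.0037 s; RTT = 0.0074 s.
Cycle = t_tx + RTT = 0.00924125 s.
Utilization = t_tx / cycle = 0.00184125/0.00924125 = 19.92 %.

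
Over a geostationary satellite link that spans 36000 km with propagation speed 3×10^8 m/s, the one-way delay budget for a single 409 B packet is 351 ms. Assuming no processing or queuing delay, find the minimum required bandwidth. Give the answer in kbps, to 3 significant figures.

14.2 kbps

L = 3272 bits.
Propagation delay = 36000000 / 300000000 = 120 ms.
Transmission budget = 351 − 120 = 231 ms.
R ≥ L / t_tx = 3272 bits / 0.231 s = 14.2 kbps.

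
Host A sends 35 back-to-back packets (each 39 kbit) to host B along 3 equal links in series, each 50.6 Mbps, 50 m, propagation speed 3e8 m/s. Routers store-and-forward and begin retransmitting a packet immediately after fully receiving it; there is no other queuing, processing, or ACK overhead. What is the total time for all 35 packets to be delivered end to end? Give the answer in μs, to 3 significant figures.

Per-hop transmission t_tx = L/R = 39000/50600000 = 770.751 μs.
Per-hop propagation t_prop = 50/300000000 = 0.166667 μs.
Pipeline fill: first packet needs 3·t_tx to clear all hops; remaining 34 packets each add one t_tx.
Total = (3+35-1)·t_tx + 3·t_prop = 37·770.751 + 3·0.166667 = 28500 μs.

28500 μs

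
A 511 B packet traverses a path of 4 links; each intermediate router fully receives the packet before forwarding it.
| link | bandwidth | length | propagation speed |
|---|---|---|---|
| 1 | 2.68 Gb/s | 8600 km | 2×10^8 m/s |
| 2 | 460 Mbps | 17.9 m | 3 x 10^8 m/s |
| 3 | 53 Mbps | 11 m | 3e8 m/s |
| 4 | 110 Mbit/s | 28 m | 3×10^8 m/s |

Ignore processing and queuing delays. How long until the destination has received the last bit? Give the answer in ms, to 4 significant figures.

43.12 ms

L = 511 × 8 = 4088 bits.
Transmission delays (L/R per hop): 0.00152537, 0.00888696, 0.0771321, 0.0371636 ms; sum = 0.124708 ms.
Propagation delays (d/s per hop): 43, 5.96667e-05, 3.66667e-05, 9.33333e-05 ms; sum = 43.0002 ms.
End-to-end = 43.12 ms.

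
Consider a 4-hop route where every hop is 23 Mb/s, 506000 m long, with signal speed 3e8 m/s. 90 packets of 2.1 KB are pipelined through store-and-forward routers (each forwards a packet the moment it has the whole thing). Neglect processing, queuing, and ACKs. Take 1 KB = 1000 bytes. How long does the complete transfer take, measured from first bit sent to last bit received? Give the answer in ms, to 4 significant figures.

74.68 ms

Per-hop transmission t_tx = L/R = 16800/23000000 = 0.730435 ms.
Per-hop propagation t_prop = 506000/300000000 = 1.68667 ms.
Pipeline fill: first packet needs 4·t_tx to clear all hops; remaining 89 packets each add one t_tx.
Total = (4+90-1)·t_tx + 4·t_prop = 93·0.730435 + 4·1.68667 = 74.68 ms.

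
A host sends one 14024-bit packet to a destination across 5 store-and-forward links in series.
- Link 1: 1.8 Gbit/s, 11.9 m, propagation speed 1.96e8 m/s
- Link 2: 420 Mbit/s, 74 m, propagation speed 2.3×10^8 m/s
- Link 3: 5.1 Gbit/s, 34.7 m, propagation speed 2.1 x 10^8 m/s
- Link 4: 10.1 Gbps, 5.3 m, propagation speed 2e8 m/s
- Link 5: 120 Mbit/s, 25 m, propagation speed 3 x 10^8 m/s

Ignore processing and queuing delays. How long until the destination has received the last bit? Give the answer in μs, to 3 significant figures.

Transmission delays (L/R per hop): 7.79111, 33.3905, 2.7498, 1.38851, 116.867 μs; sum = 162.187 μs.
Propagation delays (d/s per hop): 0.0607143, 0.321739, 0.165238, 0.0265, 0.0833333 μs; sum = 0.657525 μs.
End-to-end = 163 μs.

163 μs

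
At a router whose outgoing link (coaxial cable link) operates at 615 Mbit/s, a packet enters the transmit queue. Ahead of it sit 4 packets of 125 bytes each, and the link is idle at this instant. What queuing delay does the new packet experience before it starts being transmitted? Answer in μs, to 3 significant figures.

Each queued packet: L/R = 1000/615000000 = 1.62602 μs.
4 queued → 6.50407 μs.
Queuing delay = 6.50 μs.

6.50 μs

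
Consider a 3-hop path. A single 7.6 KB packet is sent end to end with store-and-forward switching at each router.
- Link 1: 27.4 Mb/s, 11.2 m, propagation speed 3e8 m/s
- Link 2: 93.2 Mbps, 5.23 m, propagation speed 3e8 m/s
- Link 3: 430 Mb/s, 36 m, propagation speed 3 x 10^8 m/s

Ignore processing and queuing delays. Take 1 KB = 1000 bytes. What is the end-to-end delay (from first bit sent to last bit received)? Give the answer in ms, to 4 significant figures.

3.013 ms

L = 60800 bits.
Transmission delays (L/R per hop): 2.21898, 0.652361, 0.141395 ms; sum = 3.01273 ms.
Propagation delays (d/s per hop): 3.73333e-05, 1.74333e-05, 0.00012 ms; sum = 0.000174767 ms.
End-to-end = 3.013 ms.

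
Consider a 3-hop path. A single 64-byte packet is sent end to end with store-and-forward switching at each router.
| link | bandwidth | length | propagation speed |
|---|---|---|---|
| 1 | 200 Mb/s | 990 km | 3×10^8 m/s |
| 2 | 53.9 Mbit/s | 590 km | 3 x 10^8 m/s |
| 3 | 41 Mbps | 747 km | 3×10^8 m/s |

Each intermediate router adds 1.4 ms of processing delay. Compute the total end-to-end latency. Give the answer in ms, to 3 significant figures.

L = 64 × 8 = 512 bits.
Transmission delays (L/R per hop): 0.00256, 0.00949907, 0.0124878 ms; sum = 0.0245469 ms.
Propagation delays (d/s per hop): 3.3, 1.96667, 2.49 ms; sum = 7.75667 ms.
Processing at 2 router(s): 2 × 1.4 ms = 2.8 ms.
End-to-end = 10.6 ms.

10.6 ms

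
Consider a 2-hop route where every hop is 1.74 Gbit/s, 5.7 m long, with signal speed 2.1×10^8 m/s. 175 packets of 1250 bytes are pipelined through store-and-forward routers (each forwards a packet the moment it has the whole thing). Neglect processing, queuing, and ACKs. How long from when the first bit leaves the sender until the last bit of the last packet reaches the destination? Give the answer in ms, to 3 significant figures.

1.01 ms

Per-hop transmission t_tx = L/R = 10000/1740000000 = 0.00574713 ms.
Per-hop propagation t_prop = 5.7/210000000 = 2.71429e-05 ms.
Pipeline fill: first packet needs 2·t_tx to clear all hops; remaining 174 packets each add one t_tx.
Total = (2+175-1)·t_tx + 2·t_prop = 176·0.00574713 + 2·2.71429e-05 = 1.01 ms.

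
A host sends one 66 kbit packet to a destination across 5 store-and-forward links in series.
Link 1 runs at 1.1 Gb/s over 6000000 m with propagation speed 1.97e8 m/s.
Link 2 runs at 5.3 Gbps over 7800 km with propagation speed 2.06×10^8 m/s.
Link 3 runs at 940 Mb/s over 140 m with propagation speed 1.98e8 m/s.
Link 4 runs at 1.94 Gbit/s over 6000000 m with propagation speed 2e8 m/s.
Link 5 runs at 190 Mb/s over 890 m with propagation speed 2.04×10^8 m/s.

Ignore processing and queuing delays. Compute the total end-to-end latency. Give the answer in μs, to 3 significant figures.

98900 μs

L = 66000 bits.
Transmission delays (L/R per hop): 60, 12.4528, 70.2128, 34.0206, 347.368 μs; sum = 524.055 μs.
Propagation delays (d/s per hop): 30456.9, 37864.1, 0.707071, 30000, 4.36275 μs; sum = 98326 μs.
End-to-end = 98900 μs.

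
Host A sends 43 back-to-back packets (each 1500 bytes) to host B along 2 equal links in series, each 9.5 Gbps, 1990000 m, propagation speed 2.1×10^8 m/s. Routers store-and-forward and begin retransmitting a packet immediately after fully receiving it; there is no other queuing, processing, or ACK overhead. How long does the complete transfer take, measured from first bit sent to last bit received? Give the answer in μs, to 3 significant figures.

Per-hop transmission t_tx = L/R = 12000/9500000000 = 1.26316 μs.
Per-hop propagation t_prop = 1990000/210000000 = 9476.19 μs.
Pipeline fill: first packet needs 2·t_tx to clear all hops; remaining 42 packets each add one t_tx.
Total = (2+43-1)·t_tx + 2·t_prop = 44·1.26316 + 2·9476.19 = 19000 μs.

19000 μs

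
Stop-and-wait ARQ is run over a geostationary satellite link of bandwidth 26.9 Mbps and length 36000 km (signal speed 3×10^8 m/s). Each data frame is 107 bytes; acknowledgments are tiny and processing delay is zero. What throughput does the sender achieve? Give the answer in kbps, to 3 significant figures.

t_tx = L/R = 856/26900000 = 3.18216e-05 s.
t_prop = 36000000/300000000 = 0.12 s; RTT = 0.24 s.
Cycle = t_tx + RTT = 0.240032 s.
Throughput = L / cycle = 856 / 0.240032 = 3.57 kbps.

3.57 kbps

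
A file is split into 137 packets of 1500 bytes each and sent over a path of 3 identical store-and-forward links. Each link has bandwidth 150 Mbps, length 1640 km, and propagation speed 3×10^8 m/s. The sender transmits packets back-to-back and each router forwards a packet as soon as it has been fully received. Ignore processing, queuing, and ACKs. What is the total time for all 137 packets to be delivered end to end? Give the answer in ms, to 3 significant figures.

27.5 ms

Per-hop transmission t_tx = L/R = 12000/150000000 = 0.08 ms.
Per-hop propagation t_prop = 1640000/300000000 = 5.46667 ms.
Pipeline fill: first packet needs 3·t_tx to clear all hops; remaining 136 packets each add one t_tx.
Total = (3+137-1)·t_tx + 3·t_prop = 139·0.08 + 3·5.46667 = 27.5 ms.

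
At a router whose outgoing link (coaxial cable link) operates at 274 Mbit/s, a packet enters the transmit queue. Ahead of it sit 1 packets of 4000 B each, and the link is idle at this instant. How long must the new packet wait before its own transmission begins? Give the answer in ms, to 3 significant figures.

Each queued packet: L/R = 32000/274000000 = 0.116788 ms.
1 queued → 0.116788 ms.
Queuing delay = 0.117 ms.

0.117 ms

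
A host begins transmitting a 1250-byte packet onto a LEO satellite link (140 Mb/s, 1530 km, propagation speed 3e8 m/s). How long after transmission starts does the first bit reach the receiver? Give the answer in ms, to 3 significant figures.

5.10 ms

First bit experiences only propagation delay: d/s = 1530000/300000000 = 5.10 ms.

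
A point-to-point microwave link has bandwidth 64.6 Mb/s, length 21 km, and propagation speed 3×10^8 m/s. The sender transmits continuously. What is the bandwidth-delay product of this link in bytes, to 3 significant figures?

565 bytes

Propagation delay = 21000 / 300000000 = 7e-05 s.
BDP = R × t_prop = 6.46e+07 × 7e-05 = 4522 bits.
In bytes: 4522/8 = 565 bytes.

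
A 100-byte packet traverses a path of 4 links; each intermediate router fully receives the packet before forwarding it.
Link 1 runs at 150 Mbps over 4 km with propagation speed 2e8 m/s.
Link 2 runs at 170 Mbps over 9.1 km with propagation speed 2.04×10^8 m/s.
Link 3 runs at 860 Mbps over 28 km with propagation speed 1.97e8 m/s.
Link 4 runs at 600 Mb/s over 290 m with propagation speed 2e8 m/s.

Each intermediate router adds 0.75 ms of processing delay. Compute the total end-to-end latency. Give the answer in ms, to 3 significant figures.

L = 100 × 8 = 800 bits.
Transmission delays (L/R per hop): 0.00533333, 0.00470588, 0.000930233, 0.00133333 ms; sum = 0.0123028 ms.
Propagation delays (d/s per hop): 0.02, 0.0446078, 0.142132, 0.00145 ms; sum = 0.20819 ms.
Processing at 3 router(s): 3 × 0.75 ms = 2.25 ms.
End-to-end = 2.47 ms.

2.47 ms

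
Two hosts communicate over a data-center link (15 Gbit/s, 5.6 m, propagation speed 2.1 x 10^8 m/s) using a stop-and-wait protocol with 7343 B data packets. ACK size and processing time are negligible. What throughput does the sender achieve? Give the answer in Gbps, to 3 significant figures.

14.8 Gbps

t_tx = L/R = 58744/15000000000 = 3.91627e-06 s.
t_prop = 5.6/210000000 = 2.66667e-08 s; RTT = 5.33333e-08 s.
Cycle = t_tx + RTT = 3.9696e-06 s.
Throughput = L / cycle = 58744 / 3.9696e-06 = 14.8 Gbps.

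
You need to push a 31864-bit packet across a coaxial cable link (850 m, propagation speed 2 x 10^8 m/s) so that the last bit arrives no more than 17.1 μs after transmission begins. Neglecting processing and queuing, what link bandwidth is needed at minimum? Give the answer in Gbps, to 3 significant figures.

Propagation delay = 850 / 200000000 = 4.25 μs.
Transmission budget = 17.1 − 4.25 = 12.85 μs.
R ≥ L / t_tx = 31864 bits / 1.285e-05 s = 2.48 Gbps.

2.48 Gbps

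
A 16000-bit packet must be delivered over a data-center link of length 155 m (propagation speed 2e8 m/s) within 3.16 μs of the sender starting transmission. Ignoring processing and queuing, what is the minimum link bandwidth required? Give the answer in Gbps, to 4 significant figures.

6.709 Gbps

Propagation delay = 155 / 200000000 = 0.775 μs.
Transmission budget = 3.16 − 0.775 = 2.385 μs.
R ≥ L / t_tx = 16000 bits / 2.385e-06 s = 6.709 Gbps.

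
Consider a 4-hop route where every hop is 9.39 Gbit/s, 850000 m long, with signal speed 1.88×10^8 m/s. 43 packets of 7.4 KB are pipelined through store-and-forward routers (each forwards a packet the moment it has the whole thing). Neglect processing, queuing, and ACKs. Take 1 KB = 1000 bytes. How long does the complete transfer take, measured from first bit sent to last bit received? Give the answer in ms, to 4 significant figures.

18.38 ms

Per-hop transmission t_tx = L/R = 59200/9390000000 = 0.00630458 ms.
Per-hop propagation t_prop = 850000/188000000 = 4.52128 ms.
Pipeline fill: first packet needs 4·t_tx to clear all hops; remaining 42 packets each add one t_tx.
Total = (4+43-1)·t_tx + 4·t_prop = 46·0.00630458 + 4·4.52128 = 18.38 ms.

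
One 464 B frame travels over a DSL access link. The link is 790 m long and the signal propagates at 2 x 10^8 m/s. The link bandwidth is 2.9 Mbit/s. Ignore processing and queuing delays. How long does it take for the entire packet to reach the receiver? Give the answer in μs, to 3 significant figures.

L = 464 × 8 = 3712 bits.
Transmission delay = L/R = 3712 / 2900000 = 1280 μs.
Propagation delay = d/s = 790 m / 200000000 m/s = 3.95 μs.
Total = 1280 μs.

1280 μs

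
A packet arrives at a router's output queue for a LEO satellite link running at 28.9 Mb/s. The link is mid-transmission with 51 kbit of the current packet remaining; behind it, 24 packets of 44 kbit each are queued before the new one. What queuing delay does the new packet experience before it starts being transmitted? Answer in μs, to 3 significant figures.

Each queued packet: L/R = 44000/28900000 = 1522.49 μs.
24 queued → 36539.8 μs.
Plus remaining 51000 bits of current packet: 1764.71 μs.
Queuing delay = 38300 μs.

38300 μs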